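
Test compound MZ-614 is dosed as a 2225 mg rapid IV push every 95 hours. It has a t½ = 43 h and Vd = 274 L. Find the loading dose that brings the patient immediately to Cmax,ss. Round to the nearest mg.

f = (1/2)^(95/43) ≈ 0.216239; accumulation ratio R = 1/(1−f) ≈ 1.27590.
Loading dose to hit Cmax,ss on first dose: D_load = D_maint·R ≈ 2225 × 1.27590 ≈ 2838.88 mg.

2839 mg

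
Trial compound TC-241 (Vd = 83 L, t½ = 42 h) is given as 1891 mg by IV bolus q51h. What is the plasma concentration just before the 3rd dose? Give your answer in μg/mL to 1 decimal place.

f = (1/2)^(τ/t½) = (1/2)^(51/42) ≈ 0.4310.
C₀ = D/Vd = 1891/83 ≈ 22.783 μg/mL.
Before the 3rd dose, 2 doses have been given. Superposition: Cmin = C₀·(f + f²).
≈ 22.783 × (0.4310 + 0.1858) ≈ 22.783 × 0.6168 ≈ 14.053 μg/mL.

14.1 μg/mL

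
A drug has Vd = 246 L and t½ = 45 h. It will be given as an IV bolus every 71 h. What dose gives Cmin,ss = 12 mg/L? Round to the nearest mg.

5860 mg

τ/t½ = 71/45 ≈ 1.5778, so f = (1/2)^(71/45) ≈ 0.334997.
Cmin,ss = (D/Vd)·f/(1−f), so D = Cmin,ss·Vd·(1−f)/f.
D = 12 × 246 × (1−f)/f ≈ 12 × 246 × 1.98510 ≈ 5860.02 mg.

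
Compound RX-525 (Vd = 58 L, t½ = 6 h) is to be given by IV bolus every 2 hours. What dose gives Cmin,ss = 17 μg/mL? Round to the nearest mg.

256 mg

τ/t½ = 2/6 ≈ 0.33333, so f = (1/2)^(2/6) ≈ 0.793701.
Cmin,ss = (D/Vd)·f/(1−f), so D = Cmin,ss·Vd·(1−f)/f.
D = 17 × 58 × (1−f)/f ≈ 17 × 58 × 0.25992 ≈ 256.28 mg.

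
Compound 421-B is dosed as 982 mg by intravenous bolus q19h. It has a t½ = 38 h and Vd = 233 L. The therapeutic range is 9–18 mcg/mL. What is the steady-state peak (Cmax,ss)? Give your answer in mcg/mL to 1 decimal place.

14.4 mcg/mL

k = ln2/t½ = ln2/38 ≈ 0.018241 h⁻¹; fraction remaining f = e^(−kτ) = e^(−0.018241×19) ≈ 0.7071.
At steady state, accumulation factor R = 1/(1 − e^(−kτ)) ≈ 3.4141.
Each bolus raises the concentration by D/Vd = 982/233 ≈ 4.215 mcg/mL.
Cmax,ss = C₀/(1 − f) ≈ 4.215/0.2929 ≈ 14.391 mcg/mL.
Peak 14.4 mcg/mL vs MTC 18 mcg/mL: below toxic threshold.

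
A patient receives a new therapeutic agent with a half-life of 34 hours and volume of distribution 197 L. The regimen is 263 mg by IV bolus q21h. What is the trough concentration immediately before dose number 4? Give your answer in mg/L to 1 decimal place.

f = (1/2)^(τ/t½) = (1/2)^(21/34) ≈ 0.6517.
C₀ = D/Vd = 263/197 ≈ 1.335 mg/L.
Before the 4th dose, 3 doses have been given. Superposition: Cmin = C₀·(f + f² + … + f^3).
≈ 1.335 × (0.6517 + 0.4247 + 0.2768) ≈ 1.335 × 1.3532 ≈ 1.807 mg/L.

1.8 mg/L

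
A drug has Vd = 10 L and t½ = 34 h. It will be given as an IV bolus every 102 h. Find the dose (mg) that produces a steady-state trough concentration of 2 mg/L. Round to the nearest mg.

140 mg

τ/t½ = 102/34 ≈ 3, so f = (1/2)^(102/34) ≈ 0.125000.
Cmin,ss = (D/Vd)·f/(1−f), so D = Cmin,ss·Vd·(1−f)/f.
D = 2 × 10 × (1−f)/f ≈ 2 × 10 × 7.00000 ≈ 140.00 mg.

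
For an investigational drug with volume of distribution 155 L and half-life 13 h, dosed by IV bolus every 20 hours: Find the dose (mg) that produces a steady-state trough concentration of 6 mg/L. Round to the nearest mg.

1772 mg

τ/t½ = 20/13 ≈ 1.5385, so f = (1/2)^(20/13) ≈ 0.344252.
Cmin,ss = (D/Vd)·f/(1−f), so D = Cmin,ss·Vd·(1−f)/f.
D = 6 × 155 × (1−f)/f ≈ 6 × 155 × 1.90485 ≈ 1771.51 mg.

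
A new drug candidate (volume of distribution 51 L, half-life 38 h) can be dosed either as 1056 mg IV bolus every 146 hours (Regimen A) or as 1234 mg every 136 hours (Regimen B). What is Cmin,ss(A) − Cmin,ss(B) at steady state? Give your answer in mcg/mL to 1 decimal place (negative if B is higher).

Regimen A: f = (1/2)^(146/38) ≈ 0.0697; Cmin,ss = (1056/51)·f/(1−f) ≈ 1.551 mcg/mL.
Regimen B: f = (1/2)^(136/38) ≈ 0.0837; Cmin,ss = (1234/51)·f/(1−f) ≈ 2.210 mcg/mL.
Difference ≈ 1.551 − 2.210 ≈ -0.659 mcg/mL.

-0.7 mcg/mL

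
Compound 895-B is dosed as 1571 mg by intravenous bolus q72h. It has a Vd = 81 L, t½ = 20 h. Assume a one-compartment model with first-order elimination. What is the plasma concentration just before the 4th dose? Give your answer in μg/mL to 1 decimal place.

1.7 μg/mL

f = (1/2)^(τ/t½) = (1/2)^(72/20) ≈ 0.0825.
C₀ = D/Vd = 1571/81 ≈ 19.395 μg/mL.
Before the 4th dose, 3 doses have been given. Superposition: Cmin = C₀·(f + f² + … + f^3).
≈ 19.395 × (0.0825 + 0.0068 + 0.0006) ≈ 19.395 × 0.0899 ≈ 1.744 μg/mL.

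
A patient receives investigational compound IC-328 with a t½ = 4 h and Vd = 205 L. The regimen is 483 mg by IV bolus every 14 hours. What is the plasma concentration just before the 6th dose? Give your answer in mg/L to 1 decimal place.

f = (1/2)^(τ/t½) = (1/2)^(14/4) ≈ 0.0884.
C₀ = D/Vd = 483/205 ≈ 2.356 mg/L.
Before the 6th dose, 5 doses have been given. Superposition: Cmin = C₀·(f + f² + … + f^5).
≈ 2.356 × (0.0884 + 0.0078 + 0.0007 + 0.0001 + 0.0000) ≈ 2.356 × 0.0970 ≈ 0.229 mg/L.

0.2 mg/L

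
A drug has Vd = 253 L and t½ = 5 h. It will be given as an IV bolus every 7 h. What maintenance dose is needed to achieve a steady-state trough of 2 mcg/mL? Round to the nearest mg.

τ/t½ = 7/5 ≈ 1.4, so f = (1/2)^(7/5) ≈ 0.378929.
Cmin,ss = (D/Vd)·f/(1−f), so D = Cmin,ss·Vd·(1−f)/f.
D = 2 × 253 × (1−f)/f ≈ 2 × 253 × 1.63902 ≈ 829.34 mg.

829 mg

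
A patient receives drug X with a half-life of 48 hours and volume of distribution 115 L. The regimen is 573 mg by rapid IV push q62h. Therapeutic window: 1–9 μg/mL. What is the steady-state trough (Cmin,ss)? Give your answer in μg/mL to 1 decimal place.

3.4 μg/mL

τ/t½ = 62/48 ≈ 1.2917, so fraction remaining f = (1/2)^(62/48) ≈ 0.4085.
At steady state, accumulation factor R = 1/(1 − e^(−kτ)) ≈ 1.6906.
Each bolus raises the concentration by D/Vd = 573/115 ≈ 4.983 μg/mL.
Steady-state peak Cmax,ss = C₀·R ≈ 4.983 × 1.6906 ≈ 8.424 μg/mL.
Steady-state trough Cmin,ss = Cmax,ss·f ≈ 8.424 × 0.4085 ≈ 3.441 μg/mL.
Trough 3.4 μg/mL vs MEC 1 μg/mL: adequate.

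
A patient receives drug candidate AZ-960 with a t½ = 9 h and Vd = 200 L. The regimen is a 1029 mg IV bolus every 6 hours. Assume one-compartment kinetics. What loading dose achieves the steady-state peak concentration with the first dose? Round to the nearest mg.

2781 mg

f = (1/2)^(6/9) ≈ 0.629961; accumulation ratio R = 1/(1−f) ≈ 2.70242.
Loading dose to hit Cmax,ss on first dose: D_load = D_maint·R ≈ 1029 × 2.70242 ≈ 2780.79 mg.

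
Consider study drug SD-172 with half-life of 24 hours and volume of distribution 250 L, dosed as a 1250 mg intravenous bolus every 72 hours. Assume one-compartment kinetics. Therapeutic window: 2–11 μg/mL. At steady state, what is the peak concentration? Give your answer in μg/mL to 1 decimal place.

The dosing interval is 3 half-lives, so f = 2^(−3) = 0.125.
At steady state, R = 1/(1 − 0.125) = 8/7.
Single-dose peak C₀ = D/Vd = 1250/250 = 5 μg/mL.
Steady-state peak Cmax,ss = C₀·R = 5 × 8/7 ≈ 5.714 μg/mL.
Peak 5.7 μg/mL vs MTC 11 μg/mL: below toxic threshold.

5.7 μg/mL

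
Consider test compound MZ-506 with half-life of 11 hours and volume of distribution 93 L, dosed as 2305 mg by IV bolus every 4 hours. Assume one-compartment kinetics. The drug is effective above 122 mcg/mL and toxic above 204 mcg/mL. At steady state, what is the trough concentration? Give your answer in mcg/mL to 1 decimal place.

k = ln2/t½ = ln2/11 ≈ 0.063013 h⁻¹; fraction remaining f = e^(−kτ) = e^(−0.063013×4) ≈ 0.7772.
Accumulation ratio R = 1/(1 − f) ≈ 1/0.2228 ≈ 4.4883.
Single-dose peak C₀ = D/Vd = 2305/93 ≈ 24.785 mcg/mL.
Cmax,ss = C₀/(1 − f) ≈ 24.785/0.2228 ≈ 111.243 mcg/mL.
Steady-state trough Cmin,ss = Cmax,ss·f ≈ 111.243 × 0.7772 ≈ 86.458 mcg/mL.
Trough 86.5 mcg/mL vs MEC 122 mcg/mL: subtherapeutic.

86.5 mcg/mL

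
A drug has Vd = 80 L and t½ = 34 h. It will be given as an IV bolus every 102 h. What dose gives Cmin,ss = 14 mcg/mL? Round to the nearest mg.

τ/t½ = 102/34 ≈ 3, so f = (1/2)^(102/34) ≈ 0.125000.
Cmin,ss = (D/Vd)·f/(1−f), so D = Cmin,ss·Vd·(1−f)/f.
D = 14 × 80 × (1−f)/f ≈ 14 × 80 × 7.00000 ≈ 7840.00 mg.

7840 mg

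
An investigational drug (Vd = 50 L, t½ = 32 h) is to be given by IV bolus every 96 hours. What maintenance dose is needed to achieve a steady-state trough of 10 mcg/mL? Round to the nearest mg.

3500 mg

τ/t½ = 96/32 ≈ 3, so f = (1/2)^(96/32) ≈ 0.125000.
Cmin,ss = (D/Vd)·f/(1−f), so D = Cmin,ss·Vd·(1−f)/f.
D = 10 × 50 × (1−f)/f ≈ 10 × 50 × 7.00000 ≈ 3500.00 mg.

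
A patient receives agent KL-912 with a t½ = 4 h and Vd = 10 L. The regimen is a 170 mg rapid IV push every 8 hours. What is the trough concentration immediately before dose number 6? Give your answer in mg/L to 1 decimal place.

f = (1/2)^(τ/t½) = (1/2)^(8/4) ≈ 0.2500.
C₀ = D/Vd = 170/10 ≈ 17.000 mg/L.
Before the 6th dose, 5 doses have been given. Superposition: Cmin = C₀·(f + f² + … + f^5).
≈ 17.000 × (0.2500 + 0.0625 + 0.0156 + 0.0039 + 0.0010) ≈ 17.000 × 0.3330 ≈ 5.661 mg/L.

5.7 mg/L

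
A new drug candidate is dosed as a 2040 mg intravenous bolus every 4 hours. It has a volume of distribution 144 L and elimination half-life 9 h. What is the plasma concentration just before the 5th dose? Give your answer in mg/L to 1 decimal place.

27.8 mg/L

f = (1/2)^(τ/t½) = (1/2)^(4/9) ≈ 0.7349.
C₀ = D/Vd = 2040/144 ≈ 14.167 mg/L.
Before the 5th dose, 4 doses have been given. Superposition: Cmin = C₀·(f + f² + … + f^4).
≈ 14.167 × (0.7349 + 0.5401 + 0.3969 + 0.2917) ≈ 14.167 × 1.9636 ≈ 27.818 mg/L.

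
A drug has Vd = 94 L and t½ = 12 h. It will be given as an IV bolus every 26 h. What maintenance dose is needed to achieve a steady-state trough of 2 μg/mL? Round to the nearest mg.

τ/t½ = 26/12 ≈ 2.1667, so f = (1/2)^(26/12) ≈ 0.222725.
Cmin,ss = (D/Vd)·f/(1−f), so D = Cmin,ss·Vd·(1−f)/f.
D = 2 × 94 × (1−f)/f ≈ 2 × 94 × 3.48984 ≈ 656.09 mg.

656 mg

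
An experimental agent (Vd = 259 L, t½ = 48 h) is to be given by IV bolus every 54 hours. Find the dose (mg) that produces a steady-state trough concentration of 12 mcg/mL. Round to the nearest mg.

τ/t½ = 54/48 ≈ 1.125, so f = (1/2)^(54/48) ≈ 0.458502.
Cmin,ss = (D/Vd)·f/(1−f), so D = Cmin,ss·Vd·(1−f)/f.
D = 12 × 259 × (1−f)/f ≈ 12 × 259 × 1.18102 ≈ 3670.61 mg.

3671 mg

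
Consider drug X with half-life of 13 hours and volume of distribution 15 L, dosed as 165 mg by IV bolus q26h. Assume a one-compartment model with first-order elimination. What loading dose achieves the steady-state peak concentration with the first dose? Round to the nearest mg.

220 mg

f = (1/2)^(26/13) ≈ 0.250000; accumulation ratio R = 1/(1−f) ≈ 1.33333.
Loading dose to hit Cmax,ss on first dose: D_load = D_maint·R ≈ 165 × 1.33333 ≈ 220.00 mg.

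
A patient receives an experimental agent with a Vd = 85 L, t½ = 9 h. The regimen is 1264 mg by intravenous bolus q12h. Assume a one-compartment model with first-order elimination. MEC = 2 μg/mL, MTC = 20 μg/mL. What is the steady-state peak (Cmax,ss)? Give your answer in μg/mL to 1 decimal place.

k = ln2/t½ = ln2/9 ≈ 0.077016 h⁻¹; fraction remaining f = e^(−kτ) = e^(−0.077016×12) ≈ 0.3969.
At steady state, accumulation factor R = 1/(1 − e^(−kτ)) ≈ 1.6581.
Single-dose peak C₀ = D/Vd = 1264/85 ≈ 14.871 μg/mL.
Steady-state peak Cmax,ss = C₀·R ≈ 14.871 × 1.6581 ≈ 24.658 μg/mL.
Peak 24.7 μg/mL vs MTC 20 μg/mL: exceeds toxic threshold.

24.7 μg/mL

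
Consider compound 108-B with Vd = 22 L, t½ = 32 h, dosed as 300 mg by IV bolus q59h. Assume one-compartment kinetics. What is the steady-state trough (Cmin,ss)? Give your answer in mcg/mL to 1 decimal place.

k = ln2/t½ = ln2/32 ≈ 0.021661 h⁻¹; fraction remaining f = e^(−kτ) = e^(−0.021661×59) ≈ 0.2786.
Each bolus raises the concentration by D/Vd = 300/22 ≈ 13.636 mcg/mL.
Steady-state trough Cmin,ss = C₀·f/(1−f) ≈ 13.636 × 0.2786/0.7214 ≈ 5.266 mcg/mL.

5.3 mcg/mL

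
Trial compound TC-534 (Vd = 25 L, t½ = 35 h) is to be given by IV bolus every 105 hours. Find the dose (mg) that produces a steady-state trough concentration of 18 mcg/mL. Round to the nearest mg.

3150 mg

τ/t½ = 105/35 ≈ 3, so f = (1/2)^(105/35) ≈ 0.125000.
Cmin,ss = (D/Vd)·f/(1−f), so D = Cmin,ss·Vd·(1−f)/f.
D = 18 × 25 × (1−f)/f ≈ 18 × 25 × 7.00000 ≈ 3150.00 mg.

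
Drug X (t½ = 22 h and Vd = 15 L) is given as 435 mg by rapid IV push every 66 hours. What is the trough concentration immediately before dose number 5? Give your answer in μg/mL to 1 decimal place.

f = (1/2)^(τ/t½) = (1/2)^(66/22) ≈ 0.1250.
C₀ = D/Vd = 435/15 ≈ 29.000 μg/mL.
Before the 5th dose, 4 doses have been given. Superposition: Cmin = C₀·(f + f² + … + f^4).
≈ 29.000 × (0.1250 + 0.0156 + 0.0020 + 0.0002) ≈ 29.000 × 0.1428 ≈ 4.141 μg/mL.

4.1 μg/mL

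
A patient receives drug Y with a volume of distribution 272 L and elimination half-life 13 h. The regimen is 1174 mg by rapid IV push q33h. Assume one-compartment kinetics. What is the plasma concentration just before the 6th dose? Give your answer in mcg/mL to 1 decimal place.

f = (1/2)^(τ/t½) = (1/2)^(33/13) ≈ 0.1721.
C₀ = D/Vd = 1174/272 ≈ 4.316 mcg/mL.
Before the 6th dose, 5 doses have been given. Superposition: Cmin = C₀·(f + f² + … + f^5).
≈ 4.316 × (0.1721 + 0.0296 + 0.0051 + 0.0009 + 0.0002) ≈ 4.316 × 0.2079 ≈ 0.897 mcg/mL.

0.9 mcg/mL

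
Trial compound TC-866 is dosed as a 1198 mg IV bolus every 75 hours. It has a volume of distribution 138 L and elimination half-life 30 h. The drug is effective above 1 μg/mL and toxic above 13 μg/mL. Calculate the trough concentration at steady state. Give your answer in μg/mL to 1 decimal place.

1.9 μg/mL

Over one 75-h interval, 75/30 ≈ 2.5 half-lives elapse, leaving f ≈ 0.1768 of each dose.
Each bolus raises the concentration by D/Vd = 1198/138 ≈ 8.681 μg/mL.
Steady-state trough Cmin,ss = C₀·f/(1−f) ≈ 8.681 × 0.1768/0.8232 ≈ 1.864 μg/mL.
Trough 1.9 μg/mL vs MEC 1 μg/mL: adequate.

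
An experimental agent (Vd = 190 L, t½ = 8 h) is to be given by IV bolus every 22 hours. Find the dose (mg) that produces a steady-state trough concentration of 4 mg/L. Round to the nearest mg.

4353 mg

τ/t½ = 22/8 ≈ 2.75, so f = (1/2)^(22/8) ≈ 0.148651.
Cmin,ss = (D/Vd)·f/(1−f), so D = Cmin,ss·Vd·(1−f)/f.
D = 4 × 190 × (1−f)/f ≈ 4 × 190 × 5.72717 ≈ 4352.65 mg.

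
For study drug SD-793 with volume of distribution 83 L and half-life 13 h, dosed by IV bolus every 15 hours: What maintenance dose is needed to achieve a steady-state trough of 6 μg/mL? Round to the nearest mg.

τ/t½ = 15/13 ≈ 1.1538, so f = (1/2)^(15/13) ≈ 0.449425.
Cmin,ss = (D/Vd)·f/(1−f), so D = Cmin,ss·Vd·(1−f)/f.
D = 6 × 83 × (1−f)/f ≈ 6 × 83 × 1.22507 ≈ 610.08 mg.

610 mg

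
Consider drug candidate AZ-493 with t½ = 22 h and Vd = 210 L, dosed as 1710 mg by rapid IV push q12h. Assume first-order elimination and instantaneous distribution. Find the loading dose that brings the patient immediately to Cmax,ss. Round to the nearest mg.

f = (1/2)^(12/22) ≈ 0.685175; accumulation ratio R = 1/(1−f) ≈ 3.17637.
Loading dose to hit Cmax,ss on first dose: D_load = D_maint·R ≈ 1710 × 3.17637 ≈ 5431.59 mg.

5432 mg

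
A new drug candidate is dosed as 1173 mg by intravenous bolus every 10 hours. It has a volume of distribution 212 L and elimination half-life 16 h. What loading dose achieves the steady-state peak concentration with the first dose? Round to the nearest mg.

3336 mg

f = (1/2)^(10/16) ≈ 0.648420; accumulation ratio R = 1/(1−f) ≈ 2.84430.
Loading dose to hit Cmax,ss on first dose: D_load = D_maint·R ≈ 1173 × 2.84430 ≈ 3336.36 mg.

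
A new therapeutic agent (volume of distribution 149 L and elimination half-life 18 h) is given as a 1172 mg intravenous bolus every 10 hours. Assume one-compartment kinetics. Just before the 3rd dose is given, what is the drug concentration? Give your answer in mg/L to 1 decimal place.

9.0 mg/L

f = (1/2)^(τ/t½) = (1/2)^(10/18) ≈ 0.6804.
C₀ = D/Vd = 1172/149 ≈ 7.866 mg/L.
Before the 3rd dose, 2 doses have been given. Superposition: Cmin = C₀·(f + f²).
≈ 7.866 × (0.6804 + 0.4629) ≈ 7.866 × 1.1433 ≈ 8.993 mg/L.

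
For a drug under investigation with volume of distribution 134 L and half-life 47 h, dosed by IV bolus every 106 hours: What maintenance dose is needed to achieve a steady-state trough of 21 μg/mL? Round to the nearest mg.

10621 mg

τ/t½ = 106/47 ≈ 2.2553, so f = (1/2)^(106/47) ≈ 0.209450.
Cmin,ss = (D/Vd)·f/(1−f), so D = Cmin,ss·Vd·(1−f)/f.
D = 21 × 134 × (1−f)/f ≈ 21 × 134 × 3.77441 ≈ 10621.19 mg.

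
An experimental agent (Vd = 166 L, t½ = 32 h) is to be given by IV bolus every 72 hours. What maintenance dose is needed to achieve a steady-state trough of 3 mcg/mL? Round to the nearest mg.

τ/t½ = 72/32 ≈ 2.25, so f = (1/2)^(72/32) ≈ 0.210224.
Cmin,ss = (D/Vd)·f/(1−f), so D = Cmin,ss·Vd·(1−f)/f.
D = 3 × 166 × (1−f)/f ≈ 3 × 166 × 3.75683 ≈ 1870.90 mg.

1871 mg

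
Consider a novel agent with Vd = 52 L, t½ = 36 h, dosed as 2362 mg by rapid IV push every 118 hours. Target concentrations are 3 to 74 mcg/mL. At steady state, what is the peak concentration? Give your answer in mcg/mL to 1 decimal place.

τ/t½ = 118/36 ≈ 3.2778, so fraction remaining f = (1/2)^(118/36) ≈ 0.1031.
At steady state, accumulation factor R = 1/(1 − e^(−kτ)) ≈ 1.1150.
Single-dose peak C₀ = D/Vd = 2362/52 ≈ 45.423 mcg/mL.
Cmax,ss = C₀/(1 − f) ≈ 45.423/0.8969 ≈ 50.644 mcg/mL.
Peak 50.6 mcg/mL vs MTC 74 mcg/mL: below toxic threshold.

50.6 mcg/mL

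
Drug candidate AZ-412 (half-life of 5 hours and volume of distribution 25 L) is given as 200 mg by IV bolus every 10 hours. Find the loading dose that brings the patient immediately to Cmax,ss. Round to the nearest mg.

267 mg

f = (1/2)^(10/5) ≈ 0.250000; accumulation ratio R = 1/(1−f) ≈ 1.33333.
Loading dose to hit Cmax,ss on first dose: D_load = D_maint·R ≈ 200 × 1.33333 ≈ 266.67 mg.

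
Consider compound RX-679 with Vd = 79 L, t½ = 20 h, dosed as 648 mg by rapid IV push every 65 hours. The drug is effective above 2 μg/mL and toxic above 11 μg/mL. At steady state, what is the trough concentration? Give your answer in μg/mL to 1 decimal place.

1.0 μg/mL

τ/t½ = 65/20 ≈ 3.25, so fraction remaining f = (1/2)^(65/20) ≈ 0.1051.
At steady state, accumulation factor R = 1/(1 − e^(−kτ)) ≈ 1.1174.
Single-dose peak C₀ = D/Vd = 648/79 ≈ 8.203 μg/mL.
Steady-state peak Cmax,ss = C₀·R ≈ 8.203 × 1.1174 ≈ 9.166 μg/mL.
One interval later, Cmin,ss = Cmax,ss·e^(−kτ) ≈ 9.166 × 0.1051 ≈ 0.963 μg/mL.
Trough 1.0 μg/mL vs MEC 2 μg/mL: subtherapeutic.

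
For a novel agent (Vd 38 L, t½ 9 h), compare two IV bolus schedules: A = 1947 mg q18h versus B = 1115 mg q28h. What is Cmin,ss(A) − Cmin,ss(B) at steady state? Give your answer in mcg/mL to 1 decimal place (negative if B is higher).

Regimen A: f = (1/2)^(18/9) ≈ 0.2500; Cmin,ss = (1947/38)·f/(1−f) ≈ 17.079 mcg/mL.
Regimen B: f = (1/2)^(28/9) ≈ 0.1157; Cmin,ss = (1115/38)·f/(1−f) ≈ 3.839 mcg/mL.
Difference ≈ 17.079 − 3.839 ≈ 13.240 mcg/mL.

13.2 mcg/mL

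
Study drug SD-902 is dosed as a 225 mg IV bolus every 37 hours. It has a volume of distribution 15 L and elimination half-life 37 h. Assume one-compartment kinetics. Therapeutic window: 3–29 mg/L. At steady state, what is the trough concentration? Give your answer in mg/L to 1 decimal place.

The dosing interval is 1 half-life, so f = 2^(−1) = 0.5.
At steady state, R = 1/(1 − 0.5) = 2/1.
Single-dose peak C₀ = D/Vd = 225/15 = 15 mg/L.
Steady-state peak Cmax,ss = C₀·R = 15 × 2/1 ≈ 30.000 mg/L.
Steady-state trough Cmin,ss = Cmax,ss·f ≈ 30.000 × 0.5 ≈ 15.000 mg/L.
Trough 15.0 mg/L vs MEC 3 mg/L: adequate.

15.0 mg/L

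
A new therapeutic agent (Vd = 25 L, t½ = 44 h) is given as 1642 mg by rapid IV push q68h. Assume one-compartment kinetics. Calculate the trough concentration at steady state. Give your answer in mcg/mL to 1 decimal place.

τ/t½ = 68/44 ≈ 1.5455, so fraction remaining f = (1/2)^(68/44) ≈ 0.3426.
Accumulation ratio R = 1/(1 − f) ≈ 1/0.6574 ≈ 1.5211.
Each bolus raises the concentration by D/Vd = 1642/25 ≈ 65.680 mcg/mL.
Cmax,ss = C₀/(1 − f) ≈ 65.680/0.6574 ≈ 99.909 mcg/mL.
One interval later, Cmin,ss = Cmax,ss·e^(−kτ) ≈ 99.909 × 0.3426 ≈ 34.229 mcg/mL.

34.2 mcg/mL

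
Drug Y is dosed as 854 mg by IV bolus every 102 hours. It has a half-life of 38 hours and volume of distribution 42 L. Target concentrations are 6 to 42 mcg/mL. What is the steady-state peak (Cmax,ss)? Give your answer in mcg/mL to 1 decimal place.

Over one 102-h interval, 102/38 ≈ 2.6842 half-lives elapse, leaving f ≈ 0.1556 of each dose.
Accumulation ratio R = 1/(1 − f) ≈ 1/0.8444 ≈ 1.1843.
Each bolus raises the concentration by D/Vd = 854/42 ≈ 20.333 mcg/mL.
Steady-state peak Cmax,ss = C₀·R ≈ 20.333 × 1.1843 ≈ 24.080 mcg/mL.
Peak 24.1 mcg/mL vs MTC 42 mcg/mL: below toxic threshold.

24.1 mcg/mL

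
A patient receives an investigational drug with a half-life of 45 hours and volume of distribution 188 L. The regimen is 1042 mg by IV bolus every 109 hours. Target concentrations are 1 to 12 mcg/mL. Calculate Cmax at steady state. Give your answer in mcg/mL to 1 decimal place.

k = ln2/t½ = ln2/45 ≈ 0.015403 h⁻¹; fraction remaining f = e^(−kτ) = e^(−0.015403×109) ≈ 0.1866.
At steady state, accumulation factor R = 1/(1 − e^(−kτ)) ≈ 1.2294.
Single-dose peak C₀ = D/Vd = 1042/188 ≈ 5.543 mcg/mL.
Steady-state peak Cmax,ss = C₀·R ≈ 5.543 × 1.2294 ≈ 6.815 mcg/mL.
Peak 6.8 mcg/mL vs MTC 12 mcg/mL: below toxic threshold.

6.8 mcg/mL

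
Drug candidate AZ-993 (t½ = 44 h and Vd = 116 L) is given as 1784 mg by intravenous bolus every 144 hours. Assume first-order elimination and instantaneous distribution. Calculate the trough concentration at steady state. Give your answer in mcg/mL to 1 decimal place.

k = ln2/t½ = ln2/44 ≈ 0.015753 h⁻¹; fraction remaining f = e^(−kτ) = e^(−0.015753×144) ≈ 0.1035.
Accumulation ratio R = 1/(1 − f) ≈ 1/0.8965 ≈ 1.1154.
Single-dose peak C₀ = D/Vd = 1784/116 ≈ 15.379 mcg/mL.
Steady-state peak Cmax,ss = C₀·R ≈ 15.379 × 1.1154 ≈ 17.154 mcg/mL.
Steady-state trough Cmin,ss = Cmax,ss·f ≈ 17.154 × 0.1035 ≈ 1.775 mcg/mL.

1.8 mcg/mL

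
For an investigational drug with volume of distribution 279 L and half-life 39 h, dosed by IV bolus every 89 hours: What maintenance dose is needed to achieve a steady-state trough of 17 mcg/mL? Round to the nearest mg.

τ/t½ = 89/39 ≈ 2.2821, so f = (1/2)^(89/39) ≈ 0.205605.
Cmin,ss = (D/Vd)·f/(1−f), so D = Cmin,ss·Vd·(1−f)/f.
D = 17 × 279 × (1−f)/f ≈ 17 × 279 × 3.86369 ≈ 18325.48 mg.

18325 mg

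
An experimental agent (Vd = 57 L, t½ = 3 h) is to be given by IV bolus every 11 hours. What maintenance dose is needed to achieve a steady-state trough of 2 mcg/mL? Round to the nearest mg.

τ/t½ = 11/3 ≈ 3.6667, so f = (1/2)^(11/3) ≈ 0.078745.
Cmin,ss = (D/Vd)·f/(1−f), so D = Cmin,ss·Vd·(1−f)/f.
D = 2 × 57 × (1−f)/f ≈ 2 × 57 × 11.69922 ≈ 1333.71 mg.

1334 mg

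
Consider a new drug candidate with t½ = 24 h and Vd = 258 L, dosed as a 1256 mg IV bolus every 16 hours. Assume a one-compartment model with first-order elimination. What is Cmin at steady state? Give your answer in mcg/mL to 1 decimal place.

Over one 16-h interval, 16/24 ≈ 0.66667 half-lives elapse, leaving f ≈ 0.6300 of each dose.
Each bolus raises the concentration by D/Vd = 1256/258 ≈ 4.868 mcg/mL.
Steady-state trough Cmin,ss = C₀·f/(1−f) ≈ 4.868 × 0.6300/0.3700 ≈ 8.289 mcg/mL.

8.3 mcg/mL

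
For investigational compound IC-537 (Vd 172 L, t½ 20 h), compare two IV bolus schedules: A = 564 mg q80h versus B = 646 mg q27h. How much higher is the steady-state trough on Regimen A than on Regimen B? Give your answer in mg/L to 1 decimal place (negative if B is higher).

-2.2 mg/L

Regimen A: f = (1/2)^(80/20) ≈ 0.0625; Cmin,ss = (564/172)·f/(1−f) ≈ 0.219 mg/L.
Regimen B: f = (1/2)^(27/20) ≈ 0.3923; Cmin,ss = (646/172)·f/(1−f) ≈ 2.425 mg/L.
Difference ≈ 0.219 − 2.425 ≈ -2.206 mg/L.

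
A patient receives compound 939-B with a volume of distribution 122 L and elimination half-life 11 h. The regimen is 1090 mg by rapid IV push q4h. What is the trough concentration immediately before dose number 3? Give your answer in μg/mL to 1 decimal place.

f = (1/2)^(τ/t½) = (1/2)^(4/11) ≈ 0.7772.
C₀ = D/Vd = 1090/122 ≈ 8.934 μg/mL.
Before the 3rd dose, 2 doses have been given. Superposition: Cmin = C₀·(f + f²).
≈ 8.934 × (0.7772 + 0.6040) ≈ 8.934 × 1.3812 ≈ 12.340 μg/mL.

12.3 μg/mL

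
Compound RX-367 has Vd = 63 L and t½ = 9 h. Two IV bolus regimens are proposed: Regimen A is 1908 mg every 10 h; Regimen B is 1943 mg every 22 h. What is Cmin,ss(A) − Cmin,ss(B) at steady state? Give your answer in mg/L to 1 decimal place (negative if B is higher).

19.2 mg/L

Regimen A: f = (1/2)^(10/9) ≈ 0.4629; Cmin,ss = (1908/63)·f/(1−f) ≈ 26.102 mg/L.
Regimen B: f = (1/2)^(22/9) ≈ 0.1837; Cmin,ss = (1943/63)·f/(1−f) ≈ 6.941 mg/L.
Difference ≈ 26.102 − 6.941 ≈ 19.161 mg/L.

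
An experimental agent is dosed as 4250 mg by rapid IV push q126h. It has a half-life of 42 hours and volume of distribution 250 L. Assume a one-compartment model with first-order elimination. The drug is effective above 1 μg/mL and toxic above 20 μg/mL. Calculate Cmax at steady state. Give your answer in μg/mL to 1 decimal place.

The dosing interval is 3 half-lives, so f = 2^(−3) = 0.125.
Accumulation ratio R = 1/(1 − f) = 1/0.875 = 8/7.
Single-dose peak C₀ = D/Vd = 4250/250 = 17 μg/mL.
Steady-state peak Cmax,ss = C₀·R = 17 × 8/7 ≈ 19.429 μg/mL.
Peak 19.4 μg/mL vs MTC 20 μg/mL: below toxic threshold.

19.4 μg/mL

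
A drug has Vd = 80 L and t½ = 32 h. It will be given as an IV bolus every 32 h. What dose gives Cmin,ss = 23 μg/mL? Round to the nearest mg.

1840 mg

τ/t½ = 32/32 ≈ 1, so f = (1/2)^(32/32) ≈ 0.500000.
Cmin,ss = (D/Vd)·f/(1−f), so D = Cmin,ss·Vd·(1−f)/f.
D = 23 × 80 × (1−f)/f ≈ 23 × 80 × 1.00000 ≈ 1840.00 mg.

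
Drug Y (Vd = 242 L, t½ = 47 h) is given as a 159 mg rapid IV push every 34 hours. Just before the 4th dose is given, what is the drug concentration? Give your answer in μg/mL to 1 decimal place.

0.8 μg/mL

f = (1/2)^(τ/t½) = (1/2)^(34/47) ≈ 0.6057.
C₀ = D/Vd = 159/242 ≈ 0.657 μg/mL.
Before the 4th dose, 3 doses have been given. Superposition: Cmin = C₀·(f + f² + … + f^3).
≈ 0.657 × (0.6057 + 0.3669 + 0.2222) ≈ 0.657 × 1.1948 ≈ 0.785 μg/mL.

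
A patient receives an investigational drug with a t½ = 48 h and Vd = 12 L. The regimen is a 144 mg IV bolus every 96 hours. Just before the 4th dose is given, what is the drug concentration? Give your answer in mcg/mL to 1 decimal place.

f = (1/2)^(τ/t½) = (1/2)^(96/48) ≈ 0.2500.
C₀ = D/Vd = 144/12 ≈ 12.000 mcg/mL.
Before the 4th dose, 3 doses have been given. Superposition: Cmin = C₀·(f + f² + … + f^3).
≈ 12.000 × (0.2500 + 0.0625 + 0.0156) ≈ 12.000 × 0.3281 ≈ 3.937 mcg/mL.

3.9 mcg/mL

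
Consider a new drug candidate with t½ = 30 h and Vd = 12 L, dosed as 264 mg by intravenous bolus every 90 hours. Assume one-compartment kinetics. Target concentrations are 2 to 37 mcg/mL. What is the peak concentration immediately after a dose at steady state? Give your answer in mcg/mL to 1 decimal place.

25.1 mcg/mL

τ = 90 h = 3 half-lives, so f = (1/2)^3 = 0.125.
At steady state, R = 1/(1 − 0.125) = 8/7.
Single-dose peak C₀ = D/Vd = 264/12 = 22 mcg/mL.
Steady-state peak Cmax,ss = C₀·R = 22 × 8/7 ≈ 25.143 mcg/mL.
Peak 25.1 mcg/mL vs MTC 37 mcg/mL: below toxic threshold.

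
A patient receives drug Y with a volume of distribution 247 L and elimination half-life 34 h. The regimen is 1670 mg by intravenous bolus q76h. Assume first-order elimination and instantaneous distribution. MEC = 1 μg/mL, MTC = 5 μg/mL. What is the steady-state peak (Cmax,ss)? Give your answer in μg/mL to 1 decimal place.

k = ln2/t½ = ln2/34 ≈ 0.020387 h⁻¹; fraction remaining f = e^(−kτ) = e^(−0.020387×76) ≈ 0.2124.
At steady state, accumulation factor R = 1/(1 − e^(−kτ)) ≈ 1.2697.
Each bolus raises the concentration by D/Vd = 1670/247 ≈ 6.761 μg/mL.
Steady-state peak Cmax,ss = C₀·R ≈ 6.761 × 1.2697 ≈ 8.584 μg/mL.
Peak 8.6 μg/mL vs MTC 5 μg/mL: exceeds toxic threshold.

8.6 μg/mL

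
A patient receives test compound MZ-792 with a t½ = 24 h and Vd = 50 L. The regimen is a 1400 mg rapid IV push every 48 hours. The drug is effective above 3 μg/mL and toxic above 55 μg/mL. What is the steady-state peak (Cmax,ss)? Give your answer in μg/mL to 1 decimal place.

The dosing interval is 2 half-lives, so f = 2^(−2) = 0.25.
Accumulation ratio R = 1/(1 − f) = 1/0.75 = 4/3.
Single-dose peak C₀ = D/Vd = 1400/50 = 28 μg/mL.
Steady-state peak Cmax,ss = C₀·R = 28 × 4/3 ≈ 37.333 μg/mL.
Peak 37.3 μg/mL vs MTC 55 μg/mL: below toxic threshold.

37.3 μg/mL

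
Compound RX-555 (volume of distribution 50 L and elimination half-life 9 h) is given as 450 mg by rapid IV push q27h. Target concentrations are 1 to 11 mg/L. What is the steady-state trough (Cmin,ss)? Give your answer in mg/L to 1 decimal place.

1.3 mg/L

The dosing interval is 3 half-lives, so f = 2^(−3) = 0.125.
At steady state, R = 1/(1 − 0.125) = 8/7.
Single-dose peak C₀ = D/Vd = 450/50 = 9 mg/L.
Steady-state peak Cmax,ss = C₀·R = 9 × 8/7 ≈ 10.286 mg/L.
Steady-state trough Cmin,ss = Cmax,ss·f ≈ 10.286 × 0.125 ≈ 1.286 mg/L.
Trough 1.3 mg/L vs MEC 1 mg/L: adequate.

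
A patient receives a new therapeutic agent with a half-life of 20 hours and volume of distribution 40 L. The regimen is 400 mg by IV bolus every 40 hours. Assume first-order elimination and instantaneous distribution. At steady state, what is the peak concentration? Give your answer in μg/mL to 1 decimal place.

τ = 40 h = 2 half-lives, so f = (1/2)^2 = 0.25.
At steady state, R = 1/(1 − 0.25) = 4/3.
Single-dose peak C₀ = D/Vd = 400/40 = 10 μg/mL.
Steady-state peak Cmax,ss = C₀·R = 10 × 4/3 ≈ 13.333 μg/mL.

13.3 μg/mL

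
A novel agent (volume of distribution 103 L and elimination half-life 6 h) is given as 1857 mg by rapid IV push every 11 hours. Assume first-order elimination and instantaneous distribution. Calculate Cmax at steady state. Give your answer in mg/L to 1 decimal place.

25.1 mg/L

k = ln2/t½ = ln2/6 ≈ 0.115525 h⁻¹; fraction remaining f = e^(−kτ) = e^(−0.115525×11) ≈ 0.2806.
At steady state, accumulation factor R = 1/(1 − e^(−kτ)) ≈ 1.3900.
Each bolus raises the concentration by D/Vd = 1857/103 ≈ 18.029 mg/L.
Steady-state peak Cmax,ss = C₀·R ≈ 18.029 × 1.3900 ≈ 25.060 mg/L.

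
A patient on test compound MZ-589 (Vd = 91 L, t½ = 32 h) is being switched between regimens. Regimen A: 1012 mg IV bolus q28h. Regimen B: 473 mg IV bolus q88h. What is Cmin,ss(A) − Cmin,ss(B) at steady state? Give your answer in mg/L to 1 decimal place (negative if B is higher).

12.4 mg/L

Regimen A: f = (1/2)^(28/32) ≈ 0.5453; Cmin,ss = (1012/91)·f/(1−f) ≈ 13.337 mg/L.
Regimen B: f = (1/2)^(88/32) ≈ 0.1487; Cmin,ss = (473/91)·f/(1−f) ≈ 0.908 mg/L.
Difference ≈ 13.337 − 0.908 ≈ 12.429 mg/L.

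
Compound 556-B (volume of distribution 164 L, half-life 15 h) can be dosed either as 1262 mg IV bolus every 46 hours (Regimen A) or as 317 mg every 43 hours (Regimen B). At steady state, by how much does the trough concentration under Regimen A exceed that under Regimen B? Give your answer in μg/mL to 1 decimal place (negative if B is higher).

Regimen A: f = (1/2)^(46/15) ≈ 0.1194; Cmin,ss = (1262/164)·f/(1−f) ≈ 1.043 μg/mL.
Regimen B: f = (1/2)^(43/15) ≈ 0.1371; Cmin,ss = (317/164)·f/(1−f) ≈ 0.307 μg/mL.
Difference ≈ 1.043 − 0.307 ≈ 0.736 μg/mL.

0.7 μg/mL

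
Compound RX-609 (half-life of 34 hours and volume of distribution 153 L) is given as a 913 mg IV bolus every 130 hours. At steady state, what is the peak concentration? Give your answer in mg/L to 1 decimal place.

k = ln2/t½ = ln2/34 ≈ 0.020387 h⁻¹; fraction remaining f = e^(−kτ) = e^(−0.020387×130) ≈ 0.0706.
Accumulation ratio R = 1/(1 − f) ≈ 1/0.9294 ≈ 1.0760.
Single-dose peak C₀ = D/Vd = 913/153 ≈ 5.967 mg/L.
Steady-state peak Cmax,ss = C₀·R ≈ 5.967 × 1.0760 ≈ 6.420 mg/L.

6.4 mg/L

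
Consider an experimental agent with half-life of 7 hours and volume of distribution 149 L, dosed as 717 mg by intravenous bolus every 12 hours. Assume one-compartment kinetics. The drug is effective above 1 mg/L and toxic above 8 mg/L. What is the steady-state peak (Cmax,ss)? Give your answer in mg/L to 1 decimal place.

6.9 mg/L

k = ln2/t½ = ln2/7 ≈ 0.099021 h⁻¹; fraction remaining f = e^(−kτ) = e^(−0.099021×12) ≈ 0.3048.
At steady state, accumulation factor R = 1/(1 − e^(−kτ)) ≈ 1.4384.
Single-dose peak C₀ = D/Vd = 717/149 ≈ 4.812 mg/L.
Steady-state peak Cmax,ss = C₀·R ≈ 4.812 × 1.4384 ≈ 6.922 mg/L.
Peak 6.9 mg/L vs MTC 8 mg/L: below toxic threshold.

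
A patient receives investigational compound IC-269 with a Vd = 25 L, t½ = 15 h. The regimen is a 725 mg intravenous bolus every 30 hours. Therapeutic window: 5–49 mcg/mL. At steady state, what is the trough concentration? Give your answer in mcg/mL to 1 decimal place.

9.7 mcg/mL

τ = 30 h = 2 half-lives, so f = (1/2)^2 = 0.25.
Accumulation ratio R = 1/(1 − f) = 1/0.75 = 4/3.
Single-dose peak C₀ = D/Vd = 725/25 = 29 mcg/mL.
Steady-state peak Cmax,ss = C₀·R = 29 × 4/3 ≈ 38.667 mcg/mL.
Steady-state trough Cmin,ss = Cmax,ss·f ≈ 38.667 × 0.25 ≈ 9.667 mcg/mL.
Trough 9.7 mcg/mL vs MEC 5 mcg/mL: adequate.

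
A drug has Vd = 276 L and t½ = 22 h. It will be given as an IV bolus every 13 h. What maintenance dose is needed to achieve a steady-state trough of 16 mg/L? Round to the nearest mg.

2235 mg

τ/t½ = 13/22 ≈ 0.59091, so f = (1/2)^(13/22) ≈ 0.663924.
Cmin,ss = (D/Vd)·f/(1−f), so D = Cmin,ss·Vd·(1−f)/f.
D = 16 × 276 × (1−f)/f ≈ 16 × 276 × 0.50620 ≈ 2235.38 mg.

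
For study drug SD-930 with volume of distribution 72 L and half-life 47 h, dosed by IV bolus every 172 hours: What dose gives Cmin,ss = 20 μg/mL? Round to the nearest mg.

τ/t½ = 172/47 ≈ 3.6596, so f = (1/2)^(172/47) ≈ 0.079133.
Cmin,ss = (D/Vd)·f/(1−f), so D = Cmin,ss·Vd·(1−f)/f.
D = 20 × 72 × (1−f)/f ≈ 20 × 72 × 11.63695 ≈ 16757.21 mg.

16757 mg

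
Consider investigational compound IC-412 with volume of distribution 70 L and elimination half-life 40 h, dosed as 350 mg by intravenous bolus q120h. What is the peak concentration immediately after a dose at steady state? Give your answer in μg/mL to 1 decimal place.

The dosing interval is 3 half-lives, so f = 2^(−3) = 0.125.
At steady state, R = 1/(1 − 0.125) = 8/7.
Single-dose peak C₀ = D/Vd = 350/70 = 5 μg/mL.
Steady-state peak Cmax,ss = C₀·R = 5 × 8/7 ≈ 5.714 μg/mL.

5.7 μg/mL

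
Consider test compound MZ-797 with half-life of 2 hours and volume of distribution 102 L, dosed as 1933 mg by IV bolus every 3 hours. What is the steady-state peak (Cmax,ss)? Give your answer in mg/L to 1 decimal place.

Over one 3-h interval, 3/2 ≈ 1.5 half-lives elapse, leaving f ≈ 0.3536 of each dose.
At steady state, accumulation factor R = 1/(1 − e^(−kτ)) ≈ 1.5470.
Single-dose peak C₀ = D/Vd = 1933/102 ≈ 18.951 mg/L.
Cmax,ss = C₀/(1 − f) ≈ 18.951/0.6464 ≈ 29.318 mg/L.

29.3 mg/L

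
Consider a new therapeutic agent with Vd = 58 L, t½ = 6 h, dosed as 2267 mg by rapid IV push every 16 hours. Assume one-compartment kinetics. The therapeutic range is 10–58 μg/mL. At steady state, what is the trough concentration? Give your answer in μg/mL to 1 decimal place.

k = ln2/t½ = ln2/6 ≈ 0.115525 h⁻¹; fraction remaining f = e^(−kτ) = e^(−0.115525×16) ≈ 0.1575.
Accumulation ratio R = 1/(1 − f) ≈ 1/0.8425 ≈ 1.1869.
Each bolus raises the concentration by D/Vd = 2267/58 ≈ 39.086 μg/mL.
Steady-state peak Cmax,ss = C₀·R ≈ 39.086 × 1.1869 ≈ 46.391 μg/mL.
Steady-state trough Cmin,ss = Cmax,ss·f ≈ 46.391 × 0.1575 ≈ 7.307 μg/mL.
Trough 7.3 μg/mL vs MEC 10 μg/mL: subtherapeutic.

7.3 μg/mL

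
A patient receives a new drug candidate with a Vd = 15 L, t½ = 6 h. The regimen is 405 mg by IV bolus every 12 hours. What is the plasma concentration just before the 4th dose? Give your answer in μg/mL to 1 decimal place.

f = (1/2)^(τ/t½) = (1/2)^(12/6) ≈ 0.2500.
C₀ = D/Vd = 405/15 ≈ 27.000 μg/mL.
Before the 4th dose, 3 doses have been given. Superposition: Cmin = C₀·(f + f² + … + f^3).
≈ 27.000 × (0.2500 + 0.0625 + 0.0156) ≈ 27.000 × 0.3281 ≈ 8.859 μg/mL.

8.9 μg/mL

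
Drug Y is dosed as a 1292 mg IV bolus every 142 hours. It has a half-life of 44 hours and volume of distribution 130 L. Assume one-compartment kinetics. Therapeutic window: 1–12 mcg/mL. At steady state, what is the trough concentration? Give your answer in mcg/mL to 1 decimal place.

1.2 mcg/mL

Over one 142-h interval, 142/44 ≈ 3.2273 half-lives elapse, leaving f ≈ 0.1068 of each dose.
At steady state, accumulation factor R = 1/(1 − e^(−kτ)) ≈ 1.1196.
Single-dose peak C₀ = D/Vd = 1292/130 ≈ 9.938 mcg/mL.
Cmax,ss = C₀/(1 − f) ≈ 9.938/0.8932 ≈ 11.126 mcg/mL.
One interval later, Cmin,ss = Cmax,ss·e^(−kτ) ≈ 11.126 × 0.1068 ≈ 1.188 mcg/mL.
Trough 1.2 mcg/mL vs MEC 1 mcg/mL: adequate.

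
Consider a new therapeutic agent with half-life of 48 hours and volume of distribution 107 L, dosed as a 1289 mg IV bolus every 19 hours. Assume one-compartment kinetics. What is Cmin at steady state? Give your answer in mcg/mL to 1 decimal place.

Over one 19-h interval, 19/48 ≈ 0.39583 half-lives elapse, leaving f ≈ 0.7601 of each dose.
Each bolus raises the concentration by D/Vd = 1289/107 ≈ 12.047 mcg/mL.
Steady-state trough Cmin,ss = C₀·f/(1−f) ≈ 12.047 × 0.7601/0.2399 ≈ 38.170 mcg/mL.

38.2 mcg/mL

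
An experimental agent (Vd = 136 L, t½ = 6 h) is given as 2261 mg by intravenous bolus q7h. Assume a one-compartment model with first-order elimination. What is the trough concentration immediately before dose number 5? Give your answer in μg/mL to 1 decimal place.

f = (1/2)^(τ/t½) = (1/2)^(7/6) ≈ 0.4454.
C₀ = D/Vd = 2261/136 ≈ 16.625 μg/mL.
Before the 5th dose, 4 doses have been given. Superposition: Cmin = C₀·(f + f² + … + f^4).
≈ 16.625 × (0.4454 + 0.1984 + 0.0884 + 0.0394) ≈ 16.625 × 0.7716 ≈ 12.828 μg/mL.

12.8 μg/mL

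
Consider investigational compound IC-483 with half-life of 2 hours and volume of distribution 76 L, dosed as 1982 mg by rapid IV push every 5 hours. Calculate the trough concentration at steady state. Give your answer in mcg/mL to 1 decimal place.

5.6 mcg/mL

k = ln2/t½ = ln2/2 ≈ 0.346574 h⁻¹; fraction remaining f = e^(−kτ) = e^(−0.346574×5) ≈ 0.1768.
At steady state, accumulation factor R = 1/(1 − e^(−kτ)) ≈ 1.2148.
Single-dose peak C₀ = D/Vd = 1982/76 ≈ 26.079 mcg/mL.
Cmax,ss = C₀/(1 − f) ≈ 26.079/0.8232 ≈ 31.680 mcg/mL.
Steady-state trough Cmin,ss = Cmax,ss·f ≈ 31.680 × 0.1768 ≈ 5.601 mcg/mL.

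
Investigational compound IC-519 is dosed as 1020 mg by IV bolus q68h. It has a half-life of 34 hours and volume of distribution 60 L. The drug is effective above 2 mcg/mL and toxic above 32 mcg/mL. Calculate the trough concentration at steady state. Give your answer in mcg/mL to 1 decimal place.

5.7 mcg/mL

The dosing interval is 2 half-lives, so f = 2^(−2) = 0.25.
Accumulation ratio R = 1/(1 − f) = 1/0.75 = 4/3.
Single-dose peak C₀ = D/Vd = 1020/60 = 17 mcg/mL.
Steady-state peak Cmax,ss = C₀·R = 17 × 4/3 ≈ 22.667 mcg/mL.
Steady-state trough Cmin,ss = Cmax,ss·f ≈ 22.667 × 0.25 ≈ 5.667 mcg/mL.
Trough 5.7 mcg/mL vs MEC 2 mcg/mL: adequate.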